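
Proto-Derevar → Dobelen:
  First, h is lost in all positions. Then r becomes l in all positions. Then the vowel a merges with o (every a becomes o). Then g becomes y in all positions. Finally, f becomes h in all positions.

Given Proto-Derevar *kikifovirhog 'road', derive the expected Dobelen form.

Dobelen: *kikifovirhog
  kikifovirhog → kikifovirog   [h-loss]
  kikifovirog → kikifovilog   [unconditioned shift]
  kikifovilog (rule 3 does not apply)
  kikifovilog → kikifoviloy   [unconditioned shift]
  kikifoviloy → kikihoviloy   [unconditioned shift]
  giving Dobelen kikihoviloy.

kikihoviloy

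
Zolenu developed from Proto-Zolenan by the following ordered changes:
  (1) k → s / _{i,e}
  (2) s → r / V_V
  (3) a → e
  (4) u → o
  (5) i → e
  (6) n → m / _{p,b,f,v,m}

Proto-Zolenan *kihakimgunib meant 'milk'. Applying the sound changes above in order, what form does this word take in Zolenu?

Zolenu: *kihakimgunib
  kihakimgunib → sihasimgunib   [palatalisation]
  sihasimgunib → siharimgunib   [rhotacism]
  siharimgunib → siherimgunib   [vowel merger]
  siherimgunib → siherimgonib   [vowel merger]
  siherimgonib → seheremgoneb   [vowel merger]
  seheremgoneb (rule 6 does not apply)
  giving Zolenu seheremgoneb.

seheremgoneb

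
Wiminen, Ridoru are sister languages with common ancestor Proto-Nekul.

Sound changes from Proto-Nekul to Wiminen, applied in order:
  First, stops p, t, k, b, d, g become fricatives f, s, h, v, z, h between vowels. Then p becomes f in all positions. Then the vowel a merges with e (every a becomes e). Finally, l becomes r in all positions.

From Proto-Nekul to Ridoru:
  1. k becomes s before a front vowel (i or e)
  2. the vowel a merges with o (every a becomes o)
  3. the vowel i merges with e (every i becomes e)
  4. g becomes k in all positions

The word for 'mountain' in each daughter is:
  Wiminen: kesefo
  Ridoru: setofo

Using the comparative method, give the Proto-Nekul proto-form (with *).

Position 3: Wiminen has s, Ridoru has t. Ridoru preserves t here (none of its changes turn any other segment into t), so the proto-segment is *t.
Position 4: Wiminen has e, Ridoru has o. Taking the neighbouring segments as reconstructed: Wiminen e could go back to *a or *e; Ridoru o could go back to *a or *o — the one source consistent with every daughter is *a.
Continuing position by position gives *ketafo; check it forward:
Wiminen: start from *ketafo.
  rule 1 (intervocalic lenition): ketafo → kesafo
  rule 2: no change — kesafo
  rule 3 (vowel merger): kesafo → kesefo
  rule 4: no change — kesefo
  ⇒ Wiminen kesefo
Ridoru: start from *ketafo.
  rule 1 (palatalisation): ketafo → setafo
  rule 2 (vowel merger): setafo → setofo
  rule 3: no change — setofo
  rule 4: no change — setofo
  ⇒ Ridoru setofo
Only *ketafo yields all of Wiminen kesefo, Ridoru setofo.

*ketafo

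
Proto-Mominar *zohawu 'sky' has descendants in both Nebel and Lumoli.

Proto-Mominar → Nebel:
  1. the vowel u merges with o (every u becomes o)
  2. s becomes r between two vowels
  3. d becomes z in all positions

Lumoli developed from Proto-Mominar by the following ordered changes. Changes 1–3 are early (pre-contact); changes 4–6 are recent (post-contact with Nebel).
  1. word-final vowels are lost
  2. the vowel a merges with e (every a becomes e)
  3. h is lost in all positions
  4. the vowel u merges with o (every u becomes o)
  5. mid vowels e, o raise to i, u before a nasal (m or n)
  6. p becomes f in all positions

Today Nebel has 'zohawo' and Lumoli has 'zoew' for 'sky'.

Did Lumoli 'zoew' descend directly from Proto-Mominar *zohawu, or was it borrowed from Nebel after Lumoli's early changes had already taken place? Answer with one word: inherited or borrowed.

If inherited, *zohawu would pass through all of Lumoli's changes:
Lumoli: start from *zohawu.
  rule 1 (apocope): zohawu → zohaw
  rule 2 (vowel merger): zohaw → zohew
  rule 3 (h-loss): zohew → zoew
  rule 4: no change — zoew
  rule 5: no change — zoew
  rule 6: no change — zoew
  ⇒ Lumoli zoew
If borrowed from Nebel 'zohawo' after the early changes, it would undergo only the recent ones:
  rule 4 (vowel merger): no change (zohawo)
  rule 5 (pre-nasal raising): no change (zohawo)
  rule 6 (unconditioned shift): no change (zohawo)
  ⇒ as a loan: zohawo
Lumoli 'zoew' matches the inherited outcome exactly, so it is an inherited cognate, not a loan.

inherited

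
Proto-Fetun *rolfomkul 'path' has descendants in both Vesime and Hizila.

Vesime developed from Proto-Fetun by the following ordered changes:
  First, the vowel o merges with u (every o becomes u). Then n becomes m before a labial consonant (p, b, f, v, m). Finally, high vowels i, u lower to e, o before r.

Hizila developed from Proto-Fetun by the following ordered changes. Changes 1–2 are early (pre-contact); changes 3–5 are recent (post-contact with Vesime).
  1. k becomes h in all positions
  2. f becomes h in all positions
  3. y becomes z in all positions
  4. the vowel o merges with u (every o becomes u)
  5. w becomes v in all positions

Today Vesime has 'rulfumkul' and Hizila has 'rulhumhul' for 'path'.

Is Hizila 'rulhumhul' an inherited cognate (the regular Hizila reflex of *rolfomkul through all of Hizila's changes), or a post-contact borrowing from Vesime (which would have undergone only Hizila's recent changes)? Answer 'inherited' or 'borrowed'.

inherited

If inherited, *rolfomkul would pass through all of Hizila's changes:
Hizila: *rolfomkul
  rolfomkul → rolfomhul   [unconditioned shift]
  rolfomhul → rolhomhul   [unconditioned shift]
  rolhomhul (rule 3 does not apply)
  rolhomhul → rulhumhul   [vowel merger]
  rulhumhul (rule 5 does not apply)
  giving Hizila rulhumhul.
If borrowed from Vesime 'rulfumkul' after the early changes, it would undergo only the recent ones:
  rule 3 (unconditioned shift): no change (rulfumkul)
  rule 4 (vowel merger): no change (rulfumkul)
  rule 5 (unconditioned shift): no change (rulfumkul)
  ⇒ as a loan: rulfumkul
Hizila 'rulhumhul' matches the inherited outcome exactly, so it is an inherited cognate, not a loan.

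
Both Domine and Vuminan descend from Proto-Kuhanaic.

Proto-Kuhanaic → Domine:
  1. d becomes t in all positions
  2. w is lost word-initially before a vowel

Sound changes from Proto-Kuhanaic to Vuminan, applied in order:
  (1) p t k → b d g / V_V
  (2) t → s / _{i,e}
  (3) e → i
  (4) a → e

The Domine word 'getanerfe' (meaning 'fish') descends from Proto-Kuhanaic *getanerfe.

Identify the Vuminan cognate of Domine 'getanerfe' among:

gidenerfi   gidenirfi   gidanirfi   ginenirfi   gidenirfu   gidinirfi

gidenirfi

Vuminan: *getanerfe > gedanerfe > gidanirfi > gidenirfi  (by intervocalic voicing, vowel merger, vowel merger)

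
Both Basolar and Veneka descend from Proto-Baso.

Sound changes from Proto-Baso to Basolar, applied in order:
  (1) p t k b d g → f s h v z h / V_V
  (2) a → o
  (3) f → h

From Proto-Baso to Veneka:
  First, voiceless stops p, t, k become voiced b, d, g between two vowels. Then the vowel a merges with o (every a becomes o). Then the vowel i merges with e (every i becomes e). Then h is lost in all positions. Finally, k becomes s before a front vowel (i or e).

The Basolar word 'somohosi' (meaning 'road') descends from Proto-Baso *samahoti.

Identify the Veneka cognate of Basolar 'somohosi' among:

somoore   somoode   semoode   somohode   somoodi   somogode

somoode

Veneka: *samahoti > samahodi > somohodi > somohode > somoode  (by intervocalic voicing, vowel merger, vowel merger, h-loss)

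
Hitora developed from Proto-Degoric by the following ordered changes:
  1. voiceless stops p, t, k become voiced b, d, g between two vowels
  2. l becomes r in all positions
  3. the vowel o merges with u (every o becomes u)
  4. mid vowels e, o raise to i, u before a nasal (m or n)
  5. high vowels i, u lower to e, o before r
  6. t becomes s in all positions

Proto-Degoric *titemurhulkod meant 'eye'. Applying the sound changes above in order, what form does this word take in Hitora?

Hitora: *titemurhulkod > tidemurhulkod > tidemurhurkod > tidemurhurkud > tidimurhurkud > tidimorhorkud > sidimorhorkud  (by intervocalic voicing, unconditioned shift, vowel merger, pre-nasal raising, pre-rhotic lowering, unconditioned shift)

sidimorhorkud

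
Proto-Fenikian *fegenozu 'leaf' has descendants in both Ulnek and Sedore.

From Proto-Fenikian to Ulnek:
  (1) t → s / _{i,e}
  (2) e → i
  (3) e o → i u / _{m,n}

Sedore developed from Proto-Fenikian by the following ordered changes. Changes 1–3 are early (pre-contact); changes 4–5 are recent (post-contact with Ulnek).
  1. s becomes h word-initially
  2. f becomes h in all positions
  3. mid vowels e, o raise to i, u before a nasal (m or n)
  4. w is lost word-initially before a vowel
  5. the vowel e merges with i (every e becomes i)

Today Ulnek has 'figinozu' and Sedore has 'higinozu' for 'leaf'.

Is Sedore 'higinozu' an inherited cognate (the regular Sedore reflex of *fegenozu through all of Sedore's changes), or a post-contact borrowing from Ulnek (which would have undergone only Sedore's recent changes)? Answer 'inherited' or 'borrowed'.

If inherited, *fegenozu would pass through all of Sedore's changes:
Sedore: *fegenozu
  fegenozu (rule 1 does not apply)
  fegenozu → hegenozu   [unconditioned shift]
  hegenozu → heginozu   [pre-nasal raising]
  heginozu (rule 4 does not apply)
  heginozu → higinozu   [vowel merger]
  giving Sedore higinozu.
If borrowed from Ulnek 'figinozu' after the early changes, it would undergo only the recent ones:
  rule 4 (glide loss): no change (figinozu)
  rule 5 (vowel merger): no change (figinozu)
  ⇒ as a loan: figinozu
Sedore 'higinozu' matches the inherited outcome exactly, so it is an inherited cognate, not a loan.

inherited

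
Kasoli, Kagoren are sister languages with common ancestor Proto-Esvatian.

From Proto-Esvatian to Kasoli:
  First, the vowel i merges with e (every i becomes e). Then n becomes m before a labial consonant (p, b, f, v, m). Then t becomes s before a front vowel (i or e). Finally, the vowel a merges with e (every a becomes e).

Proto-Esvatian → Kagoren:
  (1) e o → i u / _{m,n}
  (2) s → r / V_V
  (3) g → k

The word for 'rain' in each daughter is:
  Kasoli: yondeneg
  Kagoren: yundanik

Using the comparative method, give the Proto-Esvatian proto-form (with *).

Position 2: Kasoli has o, Kagoren has u. Kasoli preserves o here (none of its changes turn any other segment into o), so the proto-segment is *o.
Position 7: Kasoli has e, Kagoren has i. Taking the neighbouring segments as reconstructed: Kasoli e could go back to *a or *e or *i; Kagoren i can only go back to *i — the one source consistent with every daughter is *i.
Position 5: Kasoli has e, Kagoren has a. Kagoren preserves a here (none of its changes turn any other segment into a), so the proto-segment is *a.
Continuing position by position gives *yondanig; check it forward:
Kasoli: *yondanig > yondaneg > yondeneg  (by vowel merger, vowel merger)
Kagoren: start from *yondanig.
  rule 1 (pre-nasal raising): yondanig → yundanig
  rule 2: no change — yundanig
  rule 3 (unconditioned shift): yundanig → yundanik
  ⇒ Kagoren yundanik
No other proto-form is consistent with every reflex, so the reconstruction is *yondanig.

*yondanig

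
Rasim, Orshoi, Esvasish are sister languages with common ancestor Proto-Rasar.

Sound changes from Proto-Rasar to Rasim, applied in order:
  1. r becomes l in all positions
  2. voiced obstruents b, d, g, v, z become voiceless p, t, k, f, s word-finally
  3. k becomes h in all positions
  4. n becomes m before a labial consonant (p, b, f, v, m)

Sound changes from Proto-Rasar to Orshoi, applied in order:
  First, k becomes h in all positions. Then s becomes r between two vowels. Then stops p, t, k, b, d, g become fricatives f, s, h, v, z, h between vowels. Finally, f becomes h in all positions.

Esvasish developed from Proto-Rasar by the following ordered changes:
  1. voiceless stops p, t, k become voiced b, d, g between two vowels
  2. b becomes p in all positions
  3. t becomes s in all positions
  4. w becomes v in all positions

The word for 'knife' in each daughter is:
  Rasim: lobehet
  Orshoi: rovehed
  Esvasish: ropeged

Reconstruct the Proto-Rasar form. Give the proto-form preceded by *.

*robeked

Position 7: Rasim has t, Orshoi has d, Esvasish has d. Orshoi preserves d here (none of its changes turn any other segment into d), so the proto-segment is *d.
Position 5: Rasim has h, Orshoi has h, Esvasish has g. Taking the neighbouring segments as reconstructed: Rasim h could go back to *k or *h; Orshoi h could go back to *p or *k or *g or *f or *h; Esvasish g could go back to *k or *g — the one source consistent with every daughter is *k.
Position 1: Rasim has l, Orshoi has r, Esvasish has r. Esvasish preserves r here (none of its changes turn any other segment into r), so the proto-segment is *r.
Verify the candidate proto-form against each daughter:
Rasim: *robeked > lobeked > lobeket > lobehet  (by unconditioned shift, final devoicing, unconditioned shift)
Orshoi: *robeked
  robeked → robehed   [unconditioned shift]
  robehed (rule 2 does not apply)
  robehed → rovehed   [intervocalic lenition]
  rovehed (rule 4 does not apply)
  giving Orshoi rovehed.
Esvasish: *robeked > robeged > ropeged  (by intervocalic voicing, unconditioned shift)
Only *robeked yields all of Rasim lobehet, Orshoi rovehed, Esvasish ropeged.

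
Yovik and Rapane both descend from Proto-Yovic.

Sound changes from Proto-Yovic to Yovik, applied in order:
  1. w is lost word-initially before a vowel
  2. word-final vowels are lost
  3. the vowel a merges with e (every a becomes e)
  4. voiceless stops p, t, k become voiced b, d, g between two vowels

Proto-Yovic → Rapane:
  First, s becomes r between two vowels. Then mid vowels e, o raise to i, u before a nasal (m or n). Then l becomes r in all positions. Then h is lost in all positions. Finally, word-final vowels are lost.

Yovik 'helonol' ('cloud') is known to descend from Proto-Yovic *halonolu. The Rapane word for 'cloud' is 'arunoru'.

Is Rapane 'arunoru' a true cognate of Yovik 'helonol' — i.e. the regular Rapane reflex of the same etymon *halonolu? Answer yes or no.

no

Derive the expected Rapane reflex of *halonolu:
Rapane: start from *halonolu.
  rule 1: no change — halonolu
  rule 2 (pre-nasal raising): halonolu → halunolu
  rule 3 (unconditioned shift): halunolu → harunoru
  rule 4 (h-loss): harunoru → arunoru
  rule 5 (apocope): arunoru → arunor
  ⇒ Rapane arunor
The regular Rapane reflex would be 'arunor', but the attested form is 'arunoru'. The correspondence is irregular, so they are not cognates (the Rapane form has a different source).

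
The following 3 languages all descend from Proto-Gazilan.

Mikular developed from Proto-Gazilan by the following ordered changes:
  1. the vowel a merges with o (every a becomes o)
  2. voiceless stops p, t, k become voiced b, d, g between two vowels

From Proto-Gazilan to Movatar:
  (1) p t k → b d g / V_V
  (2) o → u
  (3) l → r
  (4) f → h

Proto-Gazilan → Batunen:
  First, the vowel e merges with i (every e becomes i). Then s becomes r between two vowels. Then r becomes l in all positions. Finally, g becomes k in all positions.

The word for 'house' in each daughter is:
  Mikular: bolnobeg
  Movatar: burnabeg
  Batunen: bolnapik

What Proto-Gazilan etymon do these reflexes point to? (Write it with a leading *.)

*bolnapeg

Position 6: Mikular has b, Movatar has b, Batunen has p. Batunen preserves p here (none of its changes turn any other segment into p), so the proto-segment is *p.
Position 3: Mikular has l, Movatar has r, Batunen has l. Mikular preserves l here (none of its changes turn any other segment into l), so the proto-segment is *l.
Continuing position by position gives *bolnapeg; check it forward:
Mikular: start from *bolnapeg.
  rule 1 (vowel merger): bolnapeg → bolnopeg
  rule 2 (intervocalic voicing): bolnopeg → bolnobeg
  ⇒ Mikular bolnobeg
Movatar: *bolnapeg
  bolnapeg → bolnabeg   [intervocalic voicing]
  bolnabeg → bulnabeg   [vowel merger]
  bulnabeg → burnabeg   [unconditioned shift]
  burnabeg (rule 4 does not apply)
  giving Movatar burnabeg.
Batunen: *bolnapeg > bolnapig > bolnapik  (by vowel merger, unconditioned shift)
No other proto-form is consistent with every reflex, so the reconstruction is *bolnapeg.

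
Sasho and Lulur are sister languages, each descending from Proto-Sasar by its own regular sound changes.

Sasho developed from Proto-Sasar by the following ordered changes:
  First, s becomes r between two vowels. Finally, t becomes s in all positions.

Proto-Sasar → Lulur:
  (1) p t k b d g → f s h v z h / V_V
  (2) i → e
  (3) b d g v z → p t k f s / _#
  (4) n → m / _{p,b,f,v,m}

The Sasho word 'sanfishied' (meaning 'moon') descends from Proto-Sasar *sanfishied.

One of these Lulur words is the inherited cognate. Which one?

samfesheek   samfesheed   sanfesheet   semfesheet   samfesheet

Lulur: *sanfishied > sanfesheed > sanfesheet > samfesheet  (by vowel merger, final devoicing, nasal place assimilation)
Among the options, 'samfesheet' alone shows every Lulur change applied in order.

samfesheet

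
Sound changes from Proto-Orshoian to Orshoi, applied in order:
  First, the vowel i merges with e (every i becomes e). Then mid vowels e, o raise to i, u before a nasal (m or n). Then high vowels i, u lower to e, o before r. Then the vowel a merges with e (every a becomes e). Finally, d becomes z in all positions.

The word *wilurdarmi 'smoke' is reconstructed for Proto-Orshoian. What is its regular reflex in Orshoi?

welorzerme

Orshoi: start from *wilurdarmi.
  rule 1 (vowel merger): wilurdarmi → welurdarme
  rule 2: no change — welurdarme
  rule 3 (pre-rhotic lowering): welurdarme → welordarme
  rule 4 (vowel merger): welordarme → welorderme
  rule 5 (unconditioned shift): welorderme → welorzerme
  ⇒ Orshoi welorzerme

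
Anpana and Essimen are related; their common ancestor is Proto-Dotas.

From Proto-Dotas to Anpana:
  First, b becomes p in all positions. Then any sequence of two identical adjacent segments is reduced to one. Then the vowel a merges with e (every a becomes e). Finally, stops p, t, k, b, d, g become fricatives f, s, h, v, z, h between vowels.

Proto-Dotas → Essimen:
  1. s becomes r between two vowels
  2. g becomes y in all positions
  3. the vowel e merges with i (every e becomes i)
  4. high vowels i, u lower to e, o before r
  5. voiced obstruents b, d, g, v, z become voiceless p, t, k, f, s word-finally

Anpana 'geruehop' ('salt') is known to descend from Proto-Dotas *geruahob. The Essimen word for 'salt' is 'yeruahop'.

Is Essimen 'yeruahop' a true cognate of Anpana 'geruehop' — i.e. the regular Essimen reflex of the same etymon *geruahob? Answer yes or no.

Derive the expected Essimen reflex of *geruahob:
Essimen: start from *geruahob.
  rule 1: no change — geruahob
  rule 2 (unconditioned shift): geruahob → yeruahob
  rule 3 (vowel merger): yeruahob → yiruahob
  rule 4 (pre-rhotic lowering): yiruahob → yeruahob
  rule 5 (final devoicing): yeruahob → yeruahop
  ⇒ Essimen yeruahop
Essimen 'yeruahop' matches the regular reflex exactly, so the pair is cognate.

yes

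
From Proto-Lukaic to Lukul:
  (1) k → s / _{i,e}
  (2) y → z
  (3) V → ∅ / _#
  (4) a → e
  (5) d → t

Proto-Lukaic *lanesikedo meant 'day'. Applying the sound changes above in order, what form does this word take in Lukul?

lenesiset

Lukul: *lanesikedo > lanesisedo > lanesised > lenesised > lenesiset  (by palatalisation, apocope, vowel merger, unconditioned shift)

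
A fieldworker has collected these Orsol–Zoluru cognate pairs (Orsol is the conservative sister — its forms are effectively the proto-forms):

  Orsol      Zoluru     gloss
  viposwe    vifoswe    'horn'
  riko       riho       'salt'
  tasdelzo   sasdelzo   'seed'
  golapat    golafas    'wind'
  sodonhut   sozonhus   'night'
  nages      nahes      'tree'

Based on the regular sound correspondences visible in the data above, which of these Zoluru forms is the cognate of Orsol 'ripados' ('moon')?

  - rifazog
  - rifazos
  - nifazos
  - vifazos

golapat ~ golafas — Orsol p corresponds to Zoluru f between vowels (before a back vowel).
sodonhut ~ sozonhus — Orsol d corresponds to Zoluru z between vowels (before a back vowel).
Applying these to Orsol 'ripados':
  ripados → rifados   (p→f between vowels (before a back vowel))
  rifados → rifazos   (d→z between vowels (before a back vowel))
So the Zoluru cognate is 'rifazos'.

rifazos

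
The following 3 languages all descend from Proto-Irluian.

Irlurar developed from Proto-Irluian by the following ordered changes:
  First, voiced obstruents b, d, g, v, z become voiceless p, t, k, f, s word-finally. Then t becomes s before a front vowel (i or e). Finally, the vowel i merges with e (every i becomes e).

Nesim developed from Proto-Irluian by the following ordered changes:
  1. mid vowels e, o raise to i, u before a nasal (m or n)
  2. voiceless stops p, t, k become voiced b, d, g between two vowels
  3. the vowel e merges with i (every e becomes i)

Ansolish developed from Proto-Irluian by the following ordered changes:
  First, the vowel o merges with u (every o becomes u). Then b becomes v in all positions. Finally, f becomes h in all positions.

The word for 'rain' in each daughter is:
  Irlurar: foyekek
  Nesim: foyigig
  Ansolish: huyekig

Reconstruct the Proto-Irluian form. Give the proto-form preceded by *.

*foyekig

Position 5: Irlurar has k, Nesim has g, Ansolish has k. Ansolish preserves k here (none of its changes turn any other segment into k), so the proto-segment is *k.
Position 6: Irlurar has e, Nesim has i, Ansolish has i. Ansolish preserves i here (none of its changes turn any other segment into i), so the proto-segment is *i.
Position 4: Irlurar has e, Nesim has i, Ansolish has e. Ansolish preserves e here (none of its changes turn any other segment into e), so the proto-segment is *e.
This points to *foyekig. Verify forward in each daughter:
Irlurar: *foyekig
  foyekig → foyekik   [final devoicing]
  foyekik (rule 2 does not apply)
  foyekik → foyekek   [vowel merger]
  giving Irlurar foyekek.
Nesim: start from *foyekig.
  rule 1: no change — foyekig
  rule 2 (intervocalic voicing): foyekig → foyegig
  rule 3 (vowel merger): foyegig → foyigig
  ⇒ Nesim foyigig
Ansolish: start from *foyekig.
  rule 1 (vowel merger): foyekig → fuyekig
  rule 2: no change — fuyekig
  rule 3 (unconditioned shift): fuyekig → huyekig
  ⇒ Ansolish huyekig
No other proto-form is consistent with every reflex, so the reconstruction is *foyekig.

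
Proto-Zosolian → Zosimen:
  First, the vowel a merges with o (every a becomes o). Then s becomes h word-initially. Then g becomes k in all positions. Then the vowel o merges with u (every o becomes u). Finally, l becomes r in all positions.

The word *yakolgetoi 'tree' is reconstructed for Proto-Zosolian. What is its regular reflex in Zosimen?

yukurketui

Zosimen: start from *yakolgetoi.
  rule 1 (vowel merger): yakolgetoi → yokolgetoi
  rule 2: no change — yokolgetoi
  rule 3 (unconditioned shift): yokolgetoi → yokolketoi
  rule 4 (vowel merger): yokolketoi → yukulketui
  rule 5 (unconditioned shift): yukulketui → yukurketui
  ⇒ Zosimen yukurketui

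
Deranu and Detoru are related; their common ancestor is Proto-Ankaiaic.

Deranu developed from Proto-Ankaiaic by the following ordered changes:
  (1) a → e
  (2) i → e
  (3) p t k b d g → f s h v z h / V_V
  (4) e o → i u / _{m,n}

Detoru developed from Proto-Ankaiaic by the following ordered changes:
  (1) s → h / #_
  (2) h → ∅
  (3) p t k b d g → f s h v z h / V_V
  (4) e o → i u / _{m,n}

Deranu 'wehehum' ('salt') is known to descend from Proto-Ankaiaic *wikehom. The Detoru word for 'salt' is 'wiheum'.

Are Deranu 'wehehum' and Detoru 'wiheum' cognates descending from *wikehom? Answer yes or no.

yes

Derive the expected Detoru reflex of *wikehom:
Detoru: *wikehom
  wikehom (rule 1 does not apply)
  wikehom → wikeom   [h-loss]
  wikeom → wiheom   [intervocalic lenition]
  wiheom → wiheum   [pre-nasal raising]
  giving Detoru wiheum.
Detoru 'wiheum' matches the regular reflex exactly, so the pair is cognate.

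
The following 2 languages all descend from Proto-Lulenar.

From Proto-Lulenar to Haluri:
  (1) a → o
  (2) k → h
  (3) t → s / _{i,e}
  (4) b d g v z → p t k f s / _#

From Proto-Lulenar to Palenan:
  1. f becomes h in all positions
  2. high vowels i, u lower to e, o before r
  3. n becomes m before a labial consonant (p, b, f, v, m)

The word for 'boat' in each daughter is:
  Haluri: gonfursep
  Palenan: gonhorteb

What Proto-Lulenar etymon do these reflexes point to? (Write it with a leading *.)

Position 9: Haluri has p, Palenan has b. Palenan preserves b here (none of its changes turn any other segment into b), so the proto-segment is *b.
Position 5: Haluri has u, Palenan has o. Haluri preserves u here (none of its changes turn any other segment into u), so the proto-segment is *u.
Position 7: Haluri has s, Palenan has t. Palenan preserves t here (none of its changes turn any other segment into t), so the proto-segment is *t.
Continuing position by position gives *gonfurteb; check it forward:
Haluri: start from *gonfurteb.
  rule 1: no change — gonfurteb
  rule 2: no change — gonfurteb
  rule 3 (palatalisation): gonfurteb → gonfurseb
  rule 4 (final devoicing): gonfurseb → gonfursep
  ⇒ Haluri gonfursep
Palenan: *gonfurteb > gonhurteb > gonhorteb  (by unconditioned shift, pre-rhotic lowering)
No other proto-form is consistent with every reflex, so the reconstruction is *gonfurteb.

*gonfurteb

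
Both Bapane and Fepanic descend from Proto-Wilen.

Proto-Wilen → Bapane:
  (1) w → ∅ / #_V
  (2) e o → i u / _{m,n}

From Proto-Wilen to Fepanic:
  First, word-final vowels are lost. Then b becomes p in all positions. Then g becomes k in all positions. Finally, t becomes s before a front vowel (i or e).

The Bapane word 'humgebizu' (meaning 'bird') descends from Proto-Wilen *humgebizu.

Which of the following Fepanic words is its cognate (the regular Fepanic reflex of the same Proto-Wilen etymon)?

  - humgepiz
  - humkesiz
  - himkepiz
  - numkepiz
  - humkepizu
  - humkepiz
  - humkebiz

humkepiz

Fepanic: *humgebizu
  humgebizu → humgebiz   [apocope]
  humgebiz → humgepiz   [unconditioned shift]
  humgepiz → humkepiz   [unconditioned shift]
  humkepiz (rule 4 does not apply)
  giving Fepanic humkepiz.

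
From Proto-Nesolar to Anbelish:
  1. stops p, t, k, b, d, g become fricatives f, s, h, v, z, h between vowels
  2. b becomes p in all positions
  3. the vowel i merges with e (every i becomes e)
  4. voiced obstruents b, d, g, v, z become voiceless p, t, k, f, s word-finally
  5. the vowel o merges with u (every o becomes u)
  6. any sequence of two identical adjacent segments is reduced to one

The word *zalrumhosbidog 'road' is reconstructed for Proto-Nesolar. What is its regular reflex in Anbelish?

Anbelish: start from *zalrumhosbidog.
  rule 1 (intervocalic lenition): zalrumhosbidog → zalrumhosbizog
  rule 2 (unconditioned shift): zalrumhosbizog → zalrumhospizog
  rule 3 (vowel merger): zalrumhospizog → zalrumhospezog
  rule 4 (final devoicing): zalrumhospezog → zalrumhospezok
  rule 5 (vowel merger): zalrumhospezok → zalrumhuspezuk
  rule 6: no change — zalrumhuspezuk
  ⇒ Anbelish zalrumhuspezuk

zalrumhuspezuk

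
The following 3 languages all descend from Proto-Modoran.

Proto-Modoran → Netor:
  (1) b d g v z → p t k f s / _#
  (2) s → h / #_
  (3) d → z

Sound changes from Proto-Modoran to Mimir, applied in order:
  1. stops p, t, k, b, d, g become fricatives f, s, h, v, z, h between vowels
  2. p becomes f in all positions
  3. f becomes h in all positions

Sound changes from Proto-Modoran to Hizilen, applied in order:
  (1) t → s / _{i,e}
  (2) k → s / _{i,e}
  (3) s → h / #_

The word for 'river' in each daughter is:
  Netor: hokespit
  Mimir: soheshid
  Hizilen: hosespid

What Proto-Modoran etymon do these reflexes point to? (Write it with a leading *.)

*sokespid

Position 8: Netor has t, Mimir has d, Hizilen has d. Mimir preserves d here (none of its changes turn any other segment into d), so the proto-segment is *d.
Position 3: Netor has k, Mimir has h, Hizilen has s. Taking the neighbouring segments as reconstructed: Netor k can only go back to *k; Mimir h could go back to *p or *k or *g or *f or *h; Hizilen s could go back to *t or *k or *s — the one source consistent with every daughter is *k.
Verify the candidate proto-form against each daughter:
Netor: *sokespid
  sokespid → sokespit   [final devoicing]
  sokespit → hokespit   [debuccalisation]
  hokespit (rule 3 does not apply)
  giving Netor hokespit.
Mimir: *sokespid
  sokespid → sohespid   [intervocalic lenition]
  sohespid → sohesfid   [unconditioned shift]
  sohesfid → soheshid   [unconditioned shift]
  giving Mimir soheshid.
Hizilen: start from *sokespid.
  rule 1: no change — sokespid
  rule 2 (palatalisation): sokespid → sosespid
  rule 3 (debuccalisation): sosespid → hosespid
  ⇒ Hizilen hosespid
Only *sokespid yields all of Netor hokespit, Mimir soheshid, Hizilen hosespid.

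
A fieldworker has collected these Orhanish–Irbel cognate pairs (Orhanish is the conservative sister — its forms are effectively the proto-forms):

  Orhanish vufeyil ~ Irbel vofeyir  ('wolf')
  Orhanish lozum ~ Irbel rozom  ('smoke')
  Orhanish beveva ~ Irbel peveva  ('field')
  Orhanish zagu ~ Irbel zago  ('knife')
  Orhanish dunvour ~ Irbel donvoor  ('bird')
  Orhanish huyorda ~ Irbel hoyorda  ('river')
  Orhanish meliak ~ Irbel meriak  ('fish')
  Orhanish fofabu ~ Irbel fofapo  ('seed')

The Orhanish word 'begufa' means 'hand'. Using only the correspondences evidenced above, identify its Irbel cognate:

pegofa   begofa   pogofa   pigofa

pegofa

beveva ~ peveva — Orhanish b corresponds to Irbel p word-initially before a front vowel.
vufeyil ~ vofeyir — Orhanish u corresponds to Irbel o after a consonant, before a labial obstruent.
Applying these to Orhanish 'begufa':
  begufa → pegufa   (b→p word-initially before a front vowel)
  pegufa → pegofa   (u→o after a consonant, before a labial obstruent)
So the Irbel cognate is 'pegofa'.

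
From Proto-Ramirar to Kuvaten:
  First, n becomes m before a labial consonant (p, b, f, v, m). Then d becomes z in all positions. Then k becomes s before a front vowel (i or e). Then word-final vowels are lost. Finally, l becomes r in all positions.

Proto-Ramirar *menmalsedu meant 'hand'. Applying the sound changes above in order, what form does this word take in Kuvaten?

Kuvaten: *menmalsedu
  menmalsedu → memmalsedu   [nasal place assimilation]
  memmalsedu → memmalsezu   [unconditioned shift]
  memmalsezu (rule 3 does not apply)
  memmalsezu → memmalsez   [apocope]
  memmalsez → memmarsez   [unconditioned shift]
  giving Kuvaten memmarsez.

memmarsez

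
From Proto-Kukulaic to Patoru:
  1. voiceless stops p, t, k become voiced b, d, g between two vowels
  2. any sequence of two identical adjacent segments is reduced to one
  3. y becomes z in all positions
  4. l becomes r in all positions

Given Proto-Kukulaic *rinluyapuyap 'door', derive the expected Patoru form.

rinruzabuzap

Patoru: *rinluyapuyap
  rinluyapuyap → rinluyabuyap   [intervocalic voicing]
  rinluyabuyap (rule 2 does not apply)
  rinluyabuyap → rinluzabuzap   [unconditioned shift]
  rinluzabuzap → rinruzabuzap   [unconditioned shift]
  giving Patoru rinruzabuzap.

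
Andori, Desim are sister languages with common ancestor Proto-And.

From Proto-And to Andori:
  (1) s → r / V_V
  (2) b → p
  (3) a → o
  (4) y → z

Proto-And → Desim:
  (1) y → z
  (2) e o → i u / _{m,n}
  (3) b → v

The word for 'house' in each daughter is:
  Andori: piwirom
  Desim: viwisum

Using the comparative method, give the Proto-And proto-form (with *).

Position 1: Andori has p, Desim has v. Taking the neighbouring segments as reconstructed: Andori p could go back to *p or *b; Desim v could go back to *b or *v — the one source consistent with every daughter is *b.
Position 6: Andori has o, Desim has u. Taking the neighbouring segments as reconstructed: Andori o could go back to *a or *o; Desim u could go back to *o or *u — the one source consistent with every daughter is *o.
Continuing position by position gives *biwisom; check it forward:
Andori: start from *biwisom.
  rule 1 (rhotacism): biwisom → biwirom
  rule 2 (unconditioned shift): biwirom → piwirom
  rule 3: no change — piwirom
  rule 4: no change — piwirom
  ⇒ Andori piwirom
Desim: *biwisom > biwisum > viwisum  (by pre-nasal raising, unconditioned shift)
Only *biwisom yields all of Andori piwirom, Desim viwisum.

*biwisom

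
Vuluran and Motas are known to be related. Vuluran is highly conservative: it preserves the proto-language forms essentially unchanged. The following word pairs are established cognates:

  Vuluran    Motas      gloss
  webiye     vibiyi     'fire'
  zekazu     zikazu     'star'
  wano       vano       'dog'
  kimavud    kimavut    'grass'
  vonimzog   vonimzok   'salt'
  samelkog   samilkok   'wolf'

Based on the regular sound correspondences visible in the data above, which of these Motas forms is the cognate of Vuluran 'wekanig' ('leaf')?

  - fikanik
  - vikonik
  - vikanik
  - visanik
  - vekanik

vikanik

webiye ~ vibiyi — Vuluran w corresponds to Motas v word-initially before a front vowel.
zekazu ~ zikazu, samelkog ~ samilkok — Vuluran e corresponds to Motas i after a consonant, before a consonant other than r, m, n, p, b, f, v.
vonimzog ~ vonimzok, samelkog ~ samilkok — Vuluran g corresponds to Motas k word-finally.
Applying these to Vuluran 'wekanig':
  wekanig → vekanig   (w→v word-initially before a front vowel)
  vekanig → vikanig   (e→i after a consonant, before a consonant other than r, m, n, p, b, f, v)
  vikanig → vikanik   (g→k word-finally)
So the Motas cognate is 'vikanik'.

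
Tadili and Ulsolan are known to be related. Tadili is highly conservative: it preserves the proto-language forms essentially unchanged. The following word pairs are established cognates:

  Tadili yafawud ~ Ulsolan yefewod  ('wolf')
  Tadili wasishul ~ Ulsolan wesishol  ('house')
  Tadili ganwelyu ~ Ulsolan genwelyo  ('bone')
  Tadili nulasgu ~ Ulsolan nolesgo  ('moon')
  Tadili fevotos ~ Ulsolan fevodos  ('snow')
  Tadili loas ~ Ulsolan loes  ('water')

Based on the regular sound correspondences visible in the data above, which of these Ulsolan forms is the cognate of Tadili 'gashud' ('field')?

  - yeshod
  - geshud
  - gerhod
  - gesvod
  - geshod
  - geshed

geshod

yafawud ~ yefewod, wasishul ~ wesishol — Tadili a corresponds to Ulsolan e after a consonant, before a consonant other than r, m, n, p, b, f, v.
yafawud ~ yefewod, wasishul ~ wesishol — Tadili u corresponds to Ulsolan o after a consonant, before a consonant other than r, m, n, p, b, f, v.
Applying these to Tadili 'gashud':
  gashud → geshud   (a→e after a consonant, before a consonant other than r, m, n, p, b, f, v)
  geshud → geshod   (u→o after a consonant, before a consonant other than r, m, n, p, b, f, v)
So the Ulsolan cognate is 'geshod'.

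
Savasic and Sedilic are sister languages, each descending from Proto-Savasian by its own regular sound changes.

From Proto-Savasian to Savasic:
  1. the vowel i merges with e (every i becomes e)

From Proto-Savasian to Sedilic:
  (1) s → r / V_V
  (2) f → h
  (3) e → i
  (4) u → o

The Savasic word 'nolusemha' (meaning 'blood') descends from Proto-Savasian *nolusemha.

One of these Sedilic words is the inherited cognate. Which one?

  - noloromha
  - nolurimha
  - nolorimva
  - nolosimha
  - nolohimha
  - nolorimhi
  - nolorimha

Sedilic: *nolusemha
  nolusemha → noluremha   [rhotacism]
  noluremha (rule 2 does not apply)
  noluremha → nolurimha   [vowel merger]
  nolurimha → nolorimha   [vowel merger]
  giving Sedilic nolorimha.
Only 'nolorimha' matches the regular Sedilic development of *nolusemha.

nolorimha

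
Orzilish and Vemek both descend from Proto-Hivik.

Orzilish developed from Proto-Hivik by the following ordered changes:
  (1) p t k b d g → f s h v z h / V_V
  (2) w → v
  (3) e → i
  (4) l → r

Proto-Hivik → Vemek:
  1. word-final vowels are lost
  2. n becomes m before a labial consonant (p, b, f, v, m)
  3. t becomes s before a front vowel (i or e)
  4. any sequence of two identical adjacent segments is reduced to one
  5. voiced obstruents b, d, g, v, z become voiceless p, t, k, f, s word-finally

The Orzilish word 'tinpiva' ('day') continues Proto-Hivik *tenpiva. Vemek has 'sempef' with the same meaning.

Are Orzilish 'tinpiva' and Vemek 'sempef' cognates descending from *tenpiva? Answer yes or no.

Derive the expected Vemek reflex of *tenpiva:
Vemek: *tenpiva
  tenpiva → tenpiv   [apocope]
  tenpiv → tempiv   [nasal place assimilation]
  tempiv → sempiv   [palatalisation]
  sempiv (rule 4 does not apply)
  sempiv → sempif   [final devoicing]
  giving Vemek sempif.
The regular Vemek reflex would be 'sempif', but the attested form is 'sempef'. The correspondence is irregular, so they are not cognates (the Vemek form has a different source).

no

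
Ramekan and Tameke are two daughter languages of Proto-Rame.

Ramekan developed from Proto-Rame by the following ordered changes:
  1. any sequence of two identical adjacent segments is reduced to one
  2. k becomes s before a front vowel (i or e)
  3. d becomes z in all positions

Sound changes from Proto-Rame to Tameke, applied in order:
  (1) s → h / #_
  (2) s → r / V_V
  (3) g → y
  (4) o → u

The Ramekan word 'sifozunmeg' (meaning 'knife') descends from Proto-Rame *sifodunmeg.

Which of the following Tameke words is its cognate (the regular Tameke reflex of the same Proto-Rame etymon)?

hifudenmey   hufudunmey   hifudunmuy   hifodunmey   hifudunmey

Tameke: *sifodunmeg > hifodunmeg > hifodunmey > hifudunmey  (by debuccalisation, unconditioned shift, vowel merger)
Only 'hifudunmey' matches the regular Tameke development of *sifodunmeg.

hifudunmey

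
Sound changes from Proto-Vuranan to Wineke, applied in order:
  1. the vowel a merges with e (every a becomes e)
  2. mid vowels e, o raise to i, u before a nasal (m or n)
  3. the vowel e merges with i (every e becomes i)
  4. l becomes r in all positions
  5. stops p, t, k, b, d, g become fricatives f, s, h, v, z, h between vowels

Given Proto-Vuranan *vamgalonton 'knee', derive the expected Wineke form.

Wineke: *vamgalonton > vemgelonton > vimgeluntun > vimgiluntun > vimgiruntun  (by vowel merger, pre-nasal raising, vowel merger, unconditioned shift)

vimgiruntun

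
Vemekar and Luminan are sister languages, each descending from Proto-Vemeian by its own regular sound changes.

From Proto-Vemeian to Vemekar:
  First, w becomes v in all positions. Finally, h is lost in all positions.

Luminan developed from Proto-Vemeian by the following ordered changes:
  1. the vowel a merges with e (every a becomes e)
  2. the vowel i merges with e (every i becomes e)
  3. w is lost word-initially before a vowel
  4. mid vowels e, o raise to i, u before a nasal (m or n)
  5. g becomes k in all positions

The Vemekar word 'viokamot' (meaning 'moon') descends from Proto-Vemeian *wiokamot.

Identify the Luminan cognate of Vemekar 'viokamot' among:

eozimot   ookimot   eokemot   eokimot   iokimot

Luminan: *wiokamot
  wiokamot → wiokemot   [vowel merger]
  wiokemot → weokemot   [vowel merger]
  weokemot → eokemot   [glide loss]
  eokemot → eokimot   [pre-nasal raising]
  eokimot (rule 5 does not apply)
  giving Luminan eokimot.
Only 'eokimot' matches the regular Luminan development of *wiokamot.

eokimot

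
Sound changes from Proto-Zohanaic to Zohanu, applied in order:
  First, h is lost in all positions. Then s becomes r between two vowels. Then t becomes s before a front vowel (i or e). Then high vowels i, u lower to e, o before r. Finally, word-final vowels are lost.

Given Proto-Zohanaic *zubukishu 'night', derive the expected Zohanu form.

Zohanu: start from *zubukishu.
  rule 1 (h-loss): zubukishu → zubukisu
  rule 2 (rhotacism): zubukisu → zubukiru
  rule 3: no change — zubukiru
  rule 4 (pre-rhotic lowering): zubukiru → zubukeru
  rule 5 (apocope): zubukeru → zubuker
  ⇒ Zohanu zubuker

zubuker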